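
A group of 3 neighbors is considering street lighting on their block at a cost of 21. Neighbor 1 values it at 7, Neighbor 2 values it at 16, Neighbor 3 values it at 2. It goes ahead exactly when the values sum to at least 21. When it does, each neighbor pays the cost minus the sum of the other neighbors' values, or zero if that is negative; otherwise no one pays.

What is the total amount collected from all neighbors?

Total value 25 ≥ cost 21, so it is built.
Neighbor 1: others sum to 18; max(0, 21 - 18) = 3.
Neighbor 2: others sum to 9; max(0, 21 - 9) = 12.
Neighbor 3: others sum to 23; max(0, 21 - 23) = 0.
Total collected = 3 + 12 + 0 = 15.

15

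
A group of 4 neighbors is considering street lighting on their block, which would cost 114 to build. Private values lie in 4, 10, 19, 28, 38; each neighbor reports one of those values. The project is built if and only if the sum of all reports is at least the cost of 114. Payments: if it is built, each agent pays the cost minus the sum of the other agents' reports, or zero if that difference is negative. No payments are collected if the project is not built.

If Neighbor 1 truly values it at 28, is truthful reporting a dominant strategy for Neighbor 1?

Yes

Check each profile of the others' reports and compare truth against every alternative report.
Others report (38, 38, 38): truth gives 28, best alternative gives 28.
Others report (28, 38, 38): truth gives 18, best alternative gives 18.
Others report (38, 28, 38): truth gives 18, best alternative gives 18.
Others report (38, 38, 28): truth gives 18, best alternative gives 18.
Others report (19, 38, 38): truth gives 9, best alternative gives 9.
Others report (38, 19, 38): truth gives 9, best alternative gives 9.
(Remaining 119 profiles checked similarly; truth is weakly best in each.)
In every case the truthful report is at least as good as any alternative, so it is a dominant strategy.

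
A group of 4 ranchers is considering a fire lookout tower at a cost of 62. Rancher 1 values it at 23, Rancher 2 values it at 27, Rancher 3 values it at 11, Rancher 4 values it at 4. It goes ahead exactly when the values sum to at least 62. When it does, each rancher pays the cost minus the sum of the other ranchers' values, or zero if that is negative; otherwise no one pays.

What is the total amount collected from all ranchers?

53

Total value 65 ≥ cost 62, so it is built.
Rancher 1: others sum to 42; max(0, 62 - 42) = 20.
Rancher 2: others sum to 38; max(0, 62 - 38) = 24.
Rancher 3: others sum to 54; max(0, 62 - 54) = 8.
Rancher 4: others sum to 61; max(0, 62 - 61) = 1.
Total collected = 20 + 24 + 8 + 1 = 53.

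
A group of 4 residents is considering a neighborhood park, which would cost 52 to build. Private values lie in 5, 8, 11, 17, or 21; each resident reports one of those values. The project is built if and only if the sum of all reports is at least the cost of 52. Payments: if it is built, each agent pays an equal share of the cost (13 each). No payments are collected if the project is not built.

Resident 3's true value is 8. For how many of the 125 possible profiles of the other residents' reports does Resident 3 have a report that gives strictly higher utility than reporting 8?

Others report (8, 17, 21): truth gives -5; report 5 gives 0 > -5. Violating.
Others report (8, 21, 17): truth gives -5; report 5 gives 0 > -5. Violating.
Others report (11, 17, 17): truth gives -5; report 5 gives 0 > -5. Violating.
Others report (17, 8, 21): truth gives -5; report 5 gives 0 > -5. Violating.
Others report (5, 5, 5): truth gives 0; no alternative beats it.
Others report (5, 5, 8): truth gives 0; no alternative beats it.
(Checking all 125 profiles: 9 have a profitable deviation, 116 do not.)

9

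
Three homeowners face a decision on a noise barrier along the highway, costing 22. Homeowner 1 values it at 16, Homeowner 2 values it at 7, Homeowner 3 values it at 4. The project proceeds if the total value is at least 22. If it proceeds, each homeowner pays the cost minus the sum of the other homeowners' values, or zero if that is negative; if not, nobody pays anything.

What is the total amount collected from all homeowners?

Total value 27 ≥ cost 22, so it is built.
Homeowner 1: others sum to 11; max(0, 22 - 11) = 11.
Homeowner 2: others sum to 20; max(0, 22 - 20) = 2.
Homeowner 3: others sum to 23; max(0, 22 - 23) = 0.
Total collected = 11 + 2 + 0 = 13.

13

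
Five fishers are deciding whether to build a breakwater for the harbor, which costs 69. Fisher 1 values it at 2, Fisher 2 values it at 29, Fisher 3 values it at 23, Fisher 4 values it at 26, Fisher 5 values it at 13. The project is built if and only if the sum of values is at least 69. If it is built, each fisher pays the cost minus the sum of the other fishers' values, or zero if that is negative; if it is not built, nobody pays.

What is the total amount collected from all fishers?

7

Total value 93 ≥ cost 69, so it is built.
Fisher 1: others sum to 91; max(0, 69 - 91) = 0.
Fisher 2: others sum to 64; max(0, 69 - 64) = 5.
Fisher 3: others sum to 70; max(0, 69 - 70) = 0.
Fisher 4: others sum to 67; max(0, 69 - 67) = 2.
Fisher 5: others sum to 80; max(0, 69 - 80) = 0.
Total collected = 0 + 5 + 0 + 2 + 0 = 7.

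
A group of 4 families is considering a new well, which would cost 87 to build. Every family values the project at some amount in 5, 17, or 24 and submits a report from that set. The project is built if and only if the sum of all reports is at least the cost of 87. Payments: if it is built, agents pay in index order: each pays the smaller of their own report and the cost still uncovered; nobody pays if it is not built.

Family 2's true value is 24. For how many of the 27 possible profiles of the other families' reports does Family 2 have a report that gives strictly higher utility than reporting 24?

1

Others report (24, 24, 24): truth gives 0; report 17 gives 7 > 0. Violating.
Others report (5, 5, 5): truth gives 0; no alternative beats it.
Others report (5, 5, 17): truth gives 0; no alternative beats it.
(Checking all 27 profiles: 1 has a profitable deviation, 26 do not.)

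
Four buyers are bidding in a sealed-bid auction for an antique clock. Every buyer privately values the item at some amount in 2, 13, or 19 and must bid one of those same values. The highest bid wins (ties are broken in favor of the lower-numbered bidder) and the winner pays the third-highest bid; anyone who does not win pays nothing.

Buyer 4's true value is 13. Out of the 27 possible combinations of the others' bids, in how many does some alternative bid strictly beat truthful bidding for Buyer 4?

Others bid (2, 2, 13): truth gives 0; bid 19 gives 11 > 0. Violating.
Others bid (2, 13, 2): truth gives 0; bid 19 gives 11 > 0. Violating.
Others bid (13, 2, 2): truth gives 0; bid 19 gives 11 > 0. Violating.
Others bid (2, 2, 2): truth gives 11; no alternative beats it.
Others bid (2, 2, 19): truth gives 0; no alternative beats it.
(Checking all 27 profiles: 3 have a profitable deviation, 24 do not.)

3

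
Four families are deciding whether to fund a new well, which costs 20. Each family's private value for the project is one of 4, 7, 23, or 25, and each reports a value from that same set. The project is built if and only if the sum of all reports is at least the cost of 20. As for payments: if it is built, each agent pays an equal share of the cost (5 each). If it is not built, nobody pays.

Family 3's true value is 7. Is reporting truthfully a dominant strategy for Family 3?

No

Consider the case where Family 1 reports 4, Family 2 reports 4 and Family 4 reports 4.
Truthful report 7: project not built, utility 0.
Report 23 instead: project built, pays 5, utility 7 - 5 = 2.
Since 2 > 0, reporting 23 is strictly better here, so truthful reporting is not dominant.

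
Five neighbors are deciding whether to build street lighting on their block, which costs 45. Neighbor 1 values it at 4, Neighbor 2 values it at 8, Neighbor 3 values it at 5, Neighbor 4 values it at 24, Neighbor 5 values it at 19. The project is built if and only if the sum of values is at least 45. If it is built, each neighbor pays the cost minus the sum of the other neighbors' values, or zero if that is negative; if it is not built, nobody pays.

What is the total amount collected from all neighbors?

13

Total value 60 ≥ cost 45, so it is built.
Neighbor 1: others sum to 56; max(0, 45 - 56) = 0.
Neighbor 2: others sum to 52; max(0, 45 - 52) = 0.
Neighbor 3: others sum to 55; max(0, 45 - 55) = 0.
Neighbor 4: others sum to 36; max(0, 45 - 36) = 9.
Neighbor 5: others sum to 41; max(0, 45 - 41) = 4.
Total collected = 0 + 0 + 0 + 9 + 4 = 13.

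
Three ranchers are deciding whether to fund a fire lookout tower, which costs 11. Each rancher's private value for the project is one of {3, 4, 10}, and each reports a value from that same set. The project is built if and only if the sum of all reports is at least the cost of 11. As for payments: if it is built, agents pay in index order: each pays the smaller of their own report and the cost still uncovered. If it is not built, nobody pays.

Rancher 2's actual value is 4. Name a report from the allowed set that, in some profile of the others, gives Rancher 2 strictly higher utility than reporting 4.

3

Suppose Rancher 1 reports 3 and Rancher 3 reports 10.
Report 4: project built, pays 4, utility 4 - 4 = 0.
Report 3: project built, pays 3, utility 4 - 3 = 1.
So reporting 3 beats truth here (1 > 0).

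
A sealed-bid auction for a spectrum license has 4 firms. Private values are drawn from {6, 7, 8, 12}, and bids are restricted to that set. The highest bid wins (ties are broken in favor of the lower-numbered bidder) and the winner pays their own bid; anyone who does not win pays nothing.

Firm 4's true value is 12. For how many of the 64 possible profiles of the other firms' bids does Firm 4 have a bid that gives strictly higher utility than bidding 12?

Others bid (6, 6, 6): truth gives 0; bid 7 gives 5 > 0. Violating.
Others bid (6, 6, 7): truth gives 0; bid 8 gives 4 > 0. Violating.
Others bid (6, 7, 6): truth gives 0; bid 8 gives 4 > 0. Violating.
Others bid (6, 7, 7): truth gives 0; bid 8 gives 4 > 0. Violating.
Others bid (6, 6, 8): truth gives 0; no alternative beats it.
Others bid (6, 6, 12): truth gives 0; no alternative beats it.
(Checking all 64 profiles: 8 have a profitable deviation, 56 do not.)

8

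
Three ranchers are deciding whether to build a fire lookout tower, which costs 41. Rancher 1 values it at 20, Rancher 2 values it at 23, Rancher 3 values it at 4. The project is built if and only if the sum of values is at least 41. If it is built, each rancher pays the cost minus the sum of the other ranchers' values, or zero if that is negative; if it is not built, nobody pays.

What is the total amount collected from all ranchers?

31

Total value 47 ≥ cost 41, so it is built.
Rancher 1: others sum to 27; max(0, 41 - 27) = 14.
Rancher 2: others sum to 24; max(0, 41 - 24) = 17.
Rancher 3: others sum to 43; max(0, 41 - 43) = 0.
Total collected = 14 + 17 + 0 = 31.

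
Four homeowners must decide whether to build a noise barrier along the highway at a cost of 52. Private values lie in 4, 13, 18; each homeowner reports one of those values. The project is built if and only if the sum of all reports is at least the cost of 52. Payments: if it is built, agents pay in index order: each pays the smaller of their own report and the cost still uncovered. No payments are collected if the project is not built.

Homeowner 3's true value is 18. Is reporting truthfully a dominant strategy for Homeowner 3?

No

Consider the case where Homeowner 1 reports 4, Homeowner 2 reports 18 and Homeowner 4 reports 18.
Truthful report 18: project built, pays 18, utility 18 - 18 = 0.
Report 13 instead: project built, pays 13, utility 18 - 13 = 5.
Since 5 > 0, reporting 13 is strictly better here, so truthful reporting is not dominant.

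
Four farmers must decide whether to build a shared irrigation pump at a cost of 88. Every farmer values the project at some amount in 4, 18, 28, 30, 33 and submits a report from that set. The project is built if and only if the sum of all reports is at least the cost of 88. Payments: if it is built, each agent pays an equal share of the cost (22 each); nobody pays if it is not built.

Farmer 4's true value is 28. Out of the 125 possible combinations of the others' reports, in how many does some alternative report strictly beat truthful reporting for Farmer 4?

Others report (4, 18, 33): truth gives 0; report 33 gives 6 > 0. Violating.
Others report (4, 33, 18): truth gives 0; report 33 gives 6 > 0. Violating.
Others report (18, 4, 33): truth gives 0; report 33 gives 6 > 0. Violating.
Others report (18, 33, 4): truth gives 0; report 33 gives 6 > 0. Violating.
Others report (4, 4, 4): truth gives 0; no alternative beats it.
Others report (4, 4, 18): truth gives 0; no alternative beats it.
(Checking all 125 profiles: 6 have a profitable deviation, 119 do not.)

6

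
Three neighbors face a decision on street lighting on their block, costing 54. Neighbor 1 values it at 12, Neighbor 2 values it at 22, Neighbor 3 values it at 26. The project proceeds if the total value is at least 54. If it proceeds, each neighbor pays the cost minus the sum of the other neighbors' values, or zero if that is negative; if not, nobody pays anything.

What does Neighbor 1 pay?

Total value 60 ≥ cost 54, so the project is built.
The other neighbors' values sum to 48.
Cost minus that sum is 54 - 48 = 6.

6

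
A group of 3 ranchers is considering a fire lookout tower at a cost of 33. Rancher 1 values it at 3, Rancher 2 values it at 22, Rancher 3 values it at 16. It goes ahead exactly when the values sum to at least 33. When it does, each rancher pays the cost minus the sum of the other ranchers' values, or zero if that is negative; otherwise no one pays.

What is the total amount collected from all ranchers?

22

Total value 41 ≥ cost 33, so it is built.
Rancher 1: others sum to 38; max(0, 33 - 38) = 0.
Rancher 2: others sum to 19; max(0, 33 - 19) = 14.
Rancher 3: others sum to 25; max(0, 33 - 25) = 8.
Total collected = 0 + 14 + 8 = 22.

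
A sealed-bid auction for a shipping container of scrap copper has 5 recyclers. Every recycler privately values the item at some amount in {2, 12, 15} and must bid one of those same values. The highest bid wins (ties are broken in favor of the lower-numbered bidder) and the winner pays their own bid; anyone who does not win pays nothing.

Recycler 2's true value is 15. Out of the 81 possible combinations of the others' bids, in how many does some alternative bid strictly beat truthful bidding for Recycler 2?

8

Others bid (2, 2, 2, 2): truth gives 0; bid 12 gives 3 > 0. Violating.
Others bid (2, 2, 2, 12): truth gives 0; bid 12 gives 3 > 0. Violating.
Others bid (2, 2, 12, 2): truth gives 0; bid 12 gives 3 > 0. Violating.
Others bid (2, 2, 12, 12): truth gives 0; bid 12 gives 3 > 0. Violating.
Others bid (2, 2, 2, 15): truth gives 0; no alternative beats it.
Others bid (2, 2, 12, 15): truth gives 0; no alternative beats it.
(Checking all 81 profiles: 8 have a profitable deviation, 73 do not.)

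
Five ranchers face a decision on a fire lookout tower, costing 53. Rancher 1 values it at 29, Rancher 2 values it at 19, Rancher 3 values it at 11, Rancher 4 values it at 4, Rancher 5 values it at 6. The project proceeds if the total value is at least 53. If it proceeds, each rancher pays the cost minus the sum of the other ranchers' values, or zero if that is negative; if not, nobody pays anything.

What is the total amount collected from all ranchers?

16

Total value 69 ≥ cost 53, so it is built.
Rancher 1: others sum to 40; max(0, 53 - 40) = 13.
Rancher 2: others sum to 50; max(0, 53 - 50) = 3.
Rancher 3: others sum to 58; max(0, 53 - 58) = 0.
Rancher 4: others sum to 65; max(0, 53 - 65) = 0.
Rancher 5: others sum to 63; max(0, 53 - 63) = 0.
Total collected = 13 + 3 + 0 + 0 + 0 = 16.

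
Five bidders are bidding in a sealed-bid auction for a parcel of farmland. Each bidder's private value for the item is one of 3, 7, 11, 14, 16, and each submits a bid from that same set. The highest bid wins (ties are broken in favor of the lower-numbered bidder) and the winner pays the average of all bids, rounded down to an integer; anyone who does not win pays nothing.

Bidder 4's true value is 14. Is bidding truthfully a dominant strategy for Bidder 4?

No

Consider the case where Bidder 1 bids 3, Bidder 2 bids 3, Bidder 3 bids 3 and Bidder 5 bids 3.
Truthful bid 14: wins, pays 5, utility 14 - 5 = 9.
Bid 7 instead: wins, pays 3, utility 14 - 3 = 11.
Since 11 > 9, bidding 7 is strictly better here, so truthful bidding is not dominant.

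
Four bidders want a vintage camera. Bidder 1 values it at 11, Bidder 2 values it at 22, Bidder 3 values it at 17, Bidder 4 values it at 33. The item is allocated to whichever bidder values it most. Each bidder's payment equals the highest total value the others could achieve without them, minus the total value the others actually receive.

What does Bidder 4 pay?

22

Bidder 4 has the highest value and receives the item.
Without Bidder 4, the item would go to the next-highest value, 22, so the others could achieve 22.
With Bidder 4 present and winning, the others receive nothing, so their total is 0.
Payment = 22 - 0 = 22.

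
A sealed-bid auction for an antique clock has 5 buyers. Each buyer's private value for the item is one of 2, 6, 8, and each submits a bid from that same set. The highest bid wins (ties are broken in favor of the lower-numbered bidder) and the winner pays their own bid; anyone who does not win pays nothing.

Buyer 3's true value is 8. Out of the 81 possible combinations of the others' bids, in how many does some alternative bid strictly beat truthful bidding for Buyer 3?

Others bid (2, 2, 2, 2): truth gives 0; bid 6 gives 2 > 0. Violating.
Others bid (2, 2, 2, 6): truth gives 0; bid 6 gives 2 > 0. Violating.
Others bid (2, 2, 6, 2): truth gives 0; bid 6 gives 2 > 0. Violating.
Others bid (2, 2, 6, 6): truth gives 0; bid 6 gives 2 > 0. Violating.
Others bid (2, 2, 2, 8): truth gives 0; no alternative beats it.
Others bid (2, 2, 6, 8): truth gives 0; no alternative beats it.
(Checking all 81 profiles: 4 have a profitable deviation, 77 do not.)

4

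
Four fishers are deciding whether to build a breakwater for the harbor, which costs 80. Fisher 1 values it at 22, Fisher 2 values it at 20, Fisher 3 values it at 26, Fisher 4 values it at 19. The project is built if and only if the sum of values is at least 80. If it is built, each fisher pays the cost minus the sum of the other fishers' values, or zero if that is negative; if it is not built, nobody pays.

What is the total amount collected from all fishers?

59

Total value 87 ≥ cost 80, so it is built.
Fisher 1: others sum to 65; max(0, 80 - 65) = 15.
Fisher 2: others sum to 67; max(0, 80 - 67) = 13.
Fisher 3: others sum to 61; max(0, 80 - 61) = 19.
Fisher 4: others sum to 68; max(0, 80 - 68) = 12.
Total collected = 15 + 13 + 19 + 12 = 59.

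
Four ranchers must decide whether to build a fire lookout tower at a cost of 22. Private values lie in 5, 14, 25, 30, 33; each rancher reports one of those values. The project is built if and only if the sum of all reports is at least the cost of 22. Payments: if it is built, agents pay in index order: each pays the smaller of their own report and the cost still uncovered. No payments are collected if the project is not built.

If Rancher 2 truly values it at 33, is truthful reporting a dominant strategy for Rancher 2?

Consider the case where Rancher 1 reports 5, Rancher 3 reports 5 and Rancher 4 reports 5.
Truthful report 33: project built, pays 17, utility 33 - 17 = 16.
Report 14 instead: project built, pays 14, utility 33 - 14 = 19.
Since 19 > 16, reporting 14 is strictly better here, so truthful reporting is not dominant.

No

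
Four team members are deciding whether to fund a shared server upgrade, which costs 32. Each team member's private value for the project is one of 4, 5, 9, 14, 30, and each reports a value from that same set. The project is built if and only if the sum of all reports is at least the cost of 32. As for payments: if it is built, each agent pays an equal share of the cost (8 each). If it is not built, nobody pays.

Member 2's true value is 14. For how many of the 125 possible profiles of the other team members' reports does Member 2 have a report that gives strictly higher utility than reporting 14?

11

Others report (4, 4, 4): truth gives 0; report 30 gives 6 > 0. Violating.
Others report (4, 4, 5): truth gives 0; report 30 gives 6 > 0. Violating.
Others report (4, 4, 9): truth gives 0; report 30 gives 6 > 0. Violating.
Others report (4, 5, 4): truth gives 0; report 30 gives 6 > 0. Violating.
Others report (4, 4, 14): truth gives 6; no alternative beats it.
Others report (4, 4, 30): truth gives 6; no alternative beats it.
(Checking all 125 profiles: 11 have a profitable deviation, 114 do not.)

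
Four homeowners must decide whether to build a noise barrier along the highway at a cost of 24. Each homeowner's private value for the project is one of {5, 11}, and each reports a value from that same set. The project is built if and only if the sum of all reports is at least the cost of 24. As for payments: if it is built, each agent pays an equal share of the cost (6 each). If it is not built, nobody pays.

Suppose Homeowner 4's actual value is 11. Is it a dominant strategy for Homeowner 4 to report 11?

Check each profile of the others' reports and compare truth against every alternative report.
Others report (5, 5, 5): truth gives 5, best alternative gives 0.
Others report (5, 5, 11): truth gives 5, best alternative gives 5.
Others report (5, 11, 5): truth gives 5, best alternative gives 5.
Others report (5, 11, 11): truth gives 5, best alternative gives 5.
Others report (11, 5, 5): truth gives 5, best alternative gives 5.
Others report (11, 5, 11): truth gives 5, best alternative gives 5.
(Remaining 2 profiles checked similarly; truth is weakly best in each.)
In every case the truthful report is at least as good as any alternative, so it is a dominant strategy.

Yes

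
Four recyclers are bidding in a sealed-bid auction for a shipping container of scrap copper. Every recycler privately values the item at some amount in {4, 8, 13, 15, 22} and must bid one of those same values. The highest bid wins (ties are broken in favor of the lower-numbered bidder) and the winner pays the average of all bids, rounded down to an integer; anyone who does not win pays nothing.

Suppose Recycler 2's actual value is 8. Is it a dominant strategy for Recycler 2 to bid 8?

No

Consider the case where Recycler 1 bids 8, Recycler 3 bids 4 and Recycler 4 bids 4.
Truthful bid 8: loses, pays 0, utility 0.
Bid 13 instead: wins, pays 7, utility 8 - 7 = 1.
Since 1 > 0, bidding 13 is strictly better here, so truthful bidding is not dominant.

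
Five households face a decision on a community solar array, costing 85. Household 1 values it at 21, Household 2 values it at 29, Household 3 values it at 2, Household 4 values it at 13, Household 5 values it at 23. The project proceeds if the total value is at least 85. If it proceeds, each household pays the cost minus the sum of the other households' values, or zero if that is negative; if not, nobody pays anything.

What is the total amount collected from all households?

74

Total value 88 ≥ cost 85, so it is built.
Household 1: others sum to 67; max(0, 85 - 67) = 18.
Household 2: others sum to 59; max(0, 85 - 59) = 26.
Household 3: others sum to 86; max(0, 85 - 86) = 0.
Household 4: others sum to 75; max(0, 85 - 75) = 10.
Household 5: others sum to 65; max(0, 85 - 65) = 20.
Total collected = 18 + 26 + 0 + 10 + 20 = 74.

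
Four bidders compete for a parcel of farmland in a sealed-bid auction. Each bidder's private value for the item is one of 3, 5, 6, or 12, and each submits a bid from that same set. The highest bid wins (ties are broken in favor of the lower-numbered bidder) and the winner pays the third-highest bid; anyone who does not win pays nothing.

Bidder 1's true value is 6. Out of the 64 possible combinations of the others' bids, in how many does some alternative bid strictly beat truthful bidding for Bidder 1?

Others bid (3, 3, 12): truth gives 0; bid 12 gives 3 > 0. Violating.
Others bid (3, 5, 12): truth gives 0; bid 12 gives 1 > 0. Violating.
Others bid (3, 12, 3): truth gives 0; bid 12 gives 3 > 0. Violating.
Others bid (3, 12, 5): truth gives 0; bid 12 gives 1 > 0. Violating.
Others bid (3, 3, 3): truth gives 3; no alternative beats it.
Others bid (3, 3, 5): truth gives 3; no alternative beats it.
(Checking all 64 profiles: 12 have a profitable deviation, 52 do not.)

12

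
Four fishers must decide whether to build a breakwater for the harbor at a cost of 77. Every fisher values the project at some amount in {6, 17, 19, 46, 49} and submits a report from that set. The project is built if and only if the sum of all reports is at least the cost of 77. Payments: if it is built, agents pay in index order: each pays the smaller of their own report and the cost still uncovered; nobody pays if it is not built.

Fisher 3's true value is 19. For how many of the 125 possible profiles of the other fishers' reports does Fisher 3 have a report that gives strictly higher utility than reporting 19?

Others report (6, 6, 49): truth gives 0; report 17 gives 2 > 0. Violating.
Others report (6, 17, 46): truth gives 0; report 17 gives 2 > 0. Violating.
Others report (6, 17, 49): truth gives 0; report 6 gives 13 > 0. Violating.
Others report (6, 19, 46): truth gives 0; report 6 gives 13 > 0. Violating.
Others report (6, 6, 6): truth gives 0; no alternative beats it.
Others report (6, 6, 17): truth gives 0; no alternative beats it.
(Checking all 125 profiles: 73 have a profitable deviation, 52 do not.)

73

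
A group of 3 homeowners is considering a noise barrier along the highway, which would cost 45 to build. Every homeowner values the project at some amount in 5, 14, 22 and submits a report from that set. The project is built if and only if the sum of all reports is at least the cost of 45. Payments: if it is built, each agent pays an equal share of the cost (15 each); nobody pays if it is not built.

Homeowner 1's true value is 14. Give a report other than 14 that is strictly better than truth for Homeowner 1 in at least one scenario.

Suppose Homeowner 2 reports 14 and Homeowner 3 reports 22.
Report 14: project built, pays 15, utility 14 - 15 = -1.
Report 5: project not built, utility 0.
So reporting 5 beats truth here (0 > -1).

5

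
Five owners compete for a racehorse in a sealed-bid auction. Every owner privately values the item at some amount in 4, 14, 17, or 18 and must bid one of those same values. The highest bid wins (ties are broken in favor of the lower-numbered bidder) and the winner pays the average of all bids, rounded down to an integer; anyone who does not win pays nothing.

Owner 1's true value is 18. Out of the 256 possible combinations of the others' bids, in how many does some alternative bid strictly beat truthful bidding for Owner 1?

Others bid (4, 4, 4, 4): truth gives 12; bid 4 gives 14 > 12. Violating.
Others bid (4, 4, 17, 17): truth gives 6; bid 17 gives 7 > 6. Violating.
Others bid (4, 14, 17, 17): truth gives 4; bid 17 gives 5 > 4. Violating.
Others bid (4, 17, 4, 17): truth gives 6; bid 17 gives 7 > 6. Violating.
Others bid (4, 4, 4, 14): truth gives 10; no alternative beats it.
Others bid (4, 4, 4, 17): truth gives 9; no alternative beats it.
(Checking all 256 profiles: 25 have a profitable deviation, 231 do not.)

25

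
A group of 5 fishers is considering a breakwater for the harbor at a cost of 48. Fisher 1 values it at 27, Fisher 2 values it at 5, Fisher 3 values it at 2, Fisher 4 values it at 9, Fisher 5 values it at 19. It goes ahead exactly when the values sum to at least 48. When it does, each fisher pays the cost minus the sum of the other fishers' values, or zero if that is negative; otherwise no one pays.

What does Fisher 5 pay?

5

Total value 62 ≥ cost 48, so the project is built.
The other fishers' values sum to 43.
Cost minus that sum is 48 - 43 = 5.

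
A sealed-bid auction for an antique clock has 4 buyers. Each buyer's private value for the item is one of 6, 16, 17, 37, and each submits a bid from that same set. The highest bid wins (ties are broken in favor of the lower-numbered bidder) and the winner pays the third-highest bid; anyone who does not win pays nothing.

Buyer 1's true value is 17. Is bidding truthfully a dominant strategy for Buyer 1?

No

Consider the case where Buyer 2 bids 6, Buyer 3 bids 6 and Buyer 4 bids 37.
Truthful bid 17: loses, pays 0, utility 0.
Bid 37 instead: wins, pays 6, utility 17 - 6 = 11.
Since 11 > 0, bidding 37 is strictly better here, so truthful bidding is not dominant.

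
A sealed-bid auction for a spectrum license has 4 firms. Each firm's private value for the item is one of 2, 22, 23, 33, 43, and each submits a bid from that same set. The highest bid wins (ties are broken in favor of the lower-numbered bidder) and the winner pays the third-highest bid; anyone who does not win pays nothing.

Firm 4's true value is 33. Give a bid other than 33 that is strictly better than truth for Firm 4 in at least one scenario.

43

Suppose Firm 1 bids 2, Firm 2 bids 2 and Firm 3 bids 33.
Bid 33: loses, pays 0, utility 0.
Bid 43: wins, pays 2, utility 33 - 2 = 31.
So bidding 43 beats truth here (31 > 0).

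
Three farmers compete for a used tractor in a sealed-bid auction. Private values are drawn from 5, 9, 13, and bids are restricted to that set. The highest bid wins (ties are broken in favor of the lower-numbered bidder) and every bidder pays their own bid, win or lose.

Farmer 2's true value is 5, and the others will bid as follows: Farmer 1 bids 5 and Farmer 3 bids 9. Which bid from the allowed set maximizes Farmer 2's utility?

9

Bid 5: loses but pays 5, utility -5.
Bid 9: wins, pays 9, utility 5 - 9 = -4.
Bid 13: wins, pays 13, utility 5 - 13 = -8.
The best choice is 9 with utility -4.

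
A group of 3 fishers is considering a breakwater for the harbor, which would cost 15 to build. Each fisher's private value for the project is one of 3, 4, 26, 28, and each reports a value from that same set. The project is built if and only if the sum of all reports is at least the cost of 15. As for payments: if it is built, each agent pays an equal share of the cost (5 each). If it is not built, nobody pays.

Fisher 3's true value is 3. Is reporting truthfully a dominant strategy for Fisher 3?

Check each profile of the others' reports and compare truth against every alternative report.
Others report (3, 26): truth gives -2, best alternative gives -2.
Others report (3, 28): truth gives -2, best alternative gives -2.
Others report (4, 26): truth gives -2, best alternative gives -2.
Others report (4, 28): truth gives -2, best alternative gives -2.
Others report (26, 3): truth gives -2, best alternative gives -2.
Others report (26, 4): truth gives -2, best alternative gives -2.
(Remaining 10 profiles checked similarly; truth is weakly best in each.)
In every case the truthful report is at least as good as any alternative, so it is a dominant strategy.

Yes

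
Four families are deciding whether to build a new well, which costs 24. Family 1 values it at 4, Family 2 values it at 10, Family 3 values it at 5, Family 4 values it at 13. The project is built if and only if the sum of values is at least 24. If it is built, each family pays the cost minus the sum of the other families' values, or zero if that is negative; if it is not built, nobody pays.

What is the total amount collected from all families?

Total value 32 ≥ cost 24, so it is built.
Family 1: others sum to 28; max(0, 24 - 28) = 0.
Family 2: others sum to 22; max(0, 24 - 22) = 2.
Family 3: others sum to 27; max(0, 24 - 27) = 0.
Family 4: others sum to 19; max(0, 24 - 19) = 5.
Total collected = 0 + 2 + 0 + 5 = 7.

7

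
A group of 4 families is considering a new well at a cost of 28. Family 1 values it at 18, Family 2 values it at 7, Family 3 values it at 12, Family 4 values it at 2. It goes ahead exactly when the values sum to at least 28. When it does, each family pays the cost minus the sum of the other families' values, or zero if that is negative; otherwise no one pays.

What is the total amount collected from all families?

Total value 39 ≥ cost 28, so it is built.
Family 1: others sum to 21; max(0, 28 - 21) = 7.
Family 2: others sum to 32; max(0, 28 - 32) = 0.
Family 3: others sum to 27; max(0, 28 - 27) = 1.
Family 4: others sum to 37; max(0, 28 - 37) = 0.
Total collected = 7 + 0 + 1 + 0 = 8.

8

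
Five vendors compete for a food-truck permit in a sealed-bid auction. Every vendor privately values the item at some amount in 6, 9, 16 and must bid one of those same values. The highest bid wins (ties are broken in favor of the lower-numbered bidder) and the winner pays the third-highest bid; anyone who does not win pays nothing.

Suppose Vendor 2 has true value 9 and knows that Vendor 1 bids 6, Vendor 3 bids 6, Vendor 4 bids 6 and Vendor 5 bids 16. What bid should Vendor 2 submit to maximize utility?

Bid 6: loses, pays 0, utility 0.
Bid 9: loses, pays 0, utility 0.
Bid 16: wins, pays 6, utility 9 - 6 = 3.
The best choice is 16 with utility 3.

16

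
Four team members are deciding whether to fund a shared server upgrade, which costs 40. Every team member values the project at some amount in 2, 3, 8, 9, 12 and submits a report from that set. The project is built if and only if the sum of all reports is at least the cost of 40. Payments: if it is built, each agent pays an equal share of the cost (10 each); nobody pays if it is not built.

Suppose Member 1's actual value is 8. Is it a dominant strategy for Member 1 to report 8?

Consider the case where Member 2 reports 8, Member 3 reports 12 and Member 4 reports 12.
Truthful report 8: project built, pays 10, utility 8 - 10 = -2.
Report 2 instead: project not built, utility 0.
Since 0 > -2, reporting 2 is strictly better here, so truthful reporting is not dominant.

No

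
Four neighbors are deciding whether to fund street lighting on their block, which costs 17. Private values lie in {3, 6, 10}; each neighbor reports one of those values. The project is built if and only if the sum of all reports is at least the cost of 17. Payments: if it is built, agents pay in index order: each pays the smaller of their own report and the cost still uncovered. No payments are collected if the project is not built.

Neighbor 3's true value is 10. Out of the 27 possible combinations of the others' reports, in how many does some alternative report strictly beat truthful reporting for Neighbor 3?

17

Others report (3, 3, 6): truth gives 0; report 6 gives 4 > 0. Violating.
Others report (3, 3, 10): truth gives 0; report 3 gives 7 > 0. Violating.
Others report (3, 6, 3): truth gives 2; report 6 gives 4 > 2. Violating.
Others report (3, 6, 6): truth gives 2; report 3 gives 7 > 2. Violating.
Others report (3, 3, 3): truth gives 0; no alternative beats it.
Others report (6, 10, 3): truth gives 9; no alternative beats it.
(Checking all 27 profiles: 17 have a profitable deviation, 10 do not.)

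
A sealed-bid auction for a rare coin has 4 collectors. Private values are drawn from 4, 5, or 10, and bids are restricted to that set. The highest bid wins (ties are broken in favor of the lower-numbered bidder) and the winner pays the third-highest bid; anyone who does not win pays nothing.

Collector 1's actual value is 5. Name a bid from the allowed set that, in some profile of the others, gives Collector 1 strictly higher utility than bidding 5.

10

Suppose Collector 2 bids 4, Collector 3 bids 4 and Collector 4 bids 10.
Bid 5: loses, pays 0, utility 0.
Bid 10: wins, pays 4, utility 5 - 4 = 1.
So bidding 10 beats truth here (1 > 0).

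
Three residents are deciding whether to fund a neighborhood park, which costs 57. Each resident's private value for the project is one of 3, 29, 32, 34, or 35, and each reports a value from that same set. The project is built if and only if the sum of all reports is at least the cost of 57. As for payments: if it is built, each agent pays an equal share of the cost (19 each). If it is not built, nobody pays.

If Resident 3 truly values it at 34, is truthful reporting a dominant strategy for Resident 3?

Check each profile of the others' reports and compare truth against every alternative report.
Others report (3, 29): truth gives 15, best alternative gives 15.
Others report (3, 32): truth gives 15, best alternative gives 15.
Others report (3, 34): truth gives 15, best alternative gives 15.
Others report (3, 35): truth gives 15, best alternative gives 15.
Others report (29, 3): truth gives 15, best alternative gives 15.
Others report (29, 29): truth gives 15, best alternative gives 15.
(Remaining 19 profiles checked similarly; truth is weakly best in each.)
In every case the truthful report is at least as good as any alternative, so it is a dominant strategy.

Yes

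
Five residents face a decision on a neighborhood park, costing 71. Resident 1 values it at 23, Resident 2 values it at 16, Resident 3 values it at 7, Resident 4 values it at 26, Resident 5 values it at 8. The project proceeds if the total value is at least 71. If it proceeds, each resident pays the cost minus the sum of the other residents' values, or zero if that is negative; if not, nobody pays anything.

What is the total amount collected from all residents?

38

Total value 80 ≥ cost 71, so it is built.
Resident 1: others sum to 57; max(0, 71 - 57) = 14.
Resident 2: others sum to 64; max(0, 71 - 64) = 7.
Resident 3: others sum to 73; max(0, 71 - 73) = 0.
Resident 4: others sum to 54; max(0, 71 - 54) = 17.
Resident 5: others sum to 72; max(0, 71 - 72) = 0.
Total collected = 14 + 7 + 0 + 17 + 0 = 38.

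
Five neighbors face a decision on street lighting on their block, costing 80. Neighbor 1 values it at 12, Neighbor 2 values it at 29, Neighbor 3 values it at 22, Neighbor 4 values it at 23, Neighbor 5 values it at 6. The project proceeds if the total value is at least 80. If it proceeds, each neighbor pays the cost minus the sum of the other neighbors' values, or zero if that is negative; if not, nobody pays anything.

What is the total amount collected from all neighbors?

Total value 92 ≥ cost 80, so it is built.
Neighbor 1: others sum to 80; max(0, 80 - 80) = 0.
Neighbor 2: others sum to 63; max(0, 80 - 63) = 17.
Neighbor 3: others sum to 70; max(0, 80 - 70) = 10.
Neighbor 4: others sum to 69; max(0, 80 - 69) = 11.
Neighbor 5: others sum to 86; max(0, 80 - 86) = 0.
Total collected = 0 + 17 + 10 + 11 + 0 = 38.

38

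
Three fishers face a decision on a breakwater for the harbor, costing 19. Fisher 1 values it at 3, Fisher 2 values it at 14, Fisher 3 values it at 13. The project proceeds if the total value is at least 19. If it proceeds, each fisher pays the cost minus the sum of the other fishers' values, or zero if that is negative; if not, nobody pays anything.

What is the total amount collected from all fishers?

5

Total value 30 ≥ cost 19, so it is built.
Fisher 1: others sum to 27; max(0, 19 - 27) = 0.
Fisher 2: others sum to 16; max(0, 19 - 16) = 3.
Fisher 3: others sum to 17; max(0, 19 - 17) = 2.
Total collected = 0 + 3 + 2 = 5.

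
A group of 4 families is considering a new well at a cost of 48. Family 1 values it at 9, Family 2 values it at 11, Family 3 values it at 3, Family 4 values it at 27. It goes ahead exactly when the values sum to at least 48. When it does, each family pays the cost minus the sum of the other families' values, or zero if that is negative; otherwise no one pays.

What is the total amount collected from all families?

Total value 50 ≥ cost 48, so it is built.
Family 1: others sum to 41; max(0, 48 - 41) = 7.
Family 2: others sum to 39; max(0, 48 - 39) = 9.
Family 3: others sum to 47; max(0, 48 - 47) = 1.
Family 4: others sum to 23; max(0, 48 - 23) = 25.
Total collected = 7 + 9 + 1 + 25 = 42.

42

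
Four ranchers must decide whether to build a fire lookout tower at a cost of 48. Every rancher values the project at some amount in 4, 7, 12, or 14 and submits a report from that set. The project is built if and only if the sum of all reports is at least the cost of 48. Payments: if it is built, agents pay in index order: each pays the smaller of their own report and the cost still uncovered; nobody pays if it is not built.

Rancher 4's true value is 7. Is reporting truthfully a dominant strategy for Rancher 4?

Check each profile of the others' reports and compare truth against every alternative report.
Others report (14, 14, 14): truth gives 1, best alternative gives 1.
Others report (4, 4, 4): truth gives 0, best alternative gives 0.
Others report (4, 4, 7): truth gives 0, best alternative gives 0.
Others report (4, 4, 12): truth gives 0, best alternative gives 0.
Others report (4, 4, 14): truth gives 0, best alternative gives 0.
Others report (4, 7, 4): truth gives 0, best alternative gives 0.
(Remaining 58 profiles checked similarly; truth is weakly best in each.)
In every case the truthful report is at least as good as any alternative, so it is a dominant strategy.

Yes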